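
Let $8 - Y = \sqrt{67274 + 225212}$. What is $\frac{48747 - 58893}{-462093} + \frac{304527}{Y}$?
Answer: $- \frac{2712056634}{326391689} - \frac{101509 \sqrt{292486}}{97474} \approx -571.52$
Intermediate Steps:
$Y = 8 - \sqrt{292486}$ ($Y = 8 - \sqrt{67274 + 225212} = 8 - \sqrt{292486} \approx -532.82$)
$\frac{48747 - 58893}{-462093} + \frac{304527}{Y} = \frac{48747 - 58893}{-462093} + \frac{304527}{8 - \sqrt{292486}} = \left(48747 - 58893\right) \left(- \frac{1}{462093}\right) + \frac{304527}{8 - \sqrt{292486}} = \left(-10146\right) \left(- \frac{1}{462093}\right) + \frac{304527}{8 - \sqrt{292486}} = \frac{3382}{154031} + \frac{304527}{8 - \sqrt{292486}}$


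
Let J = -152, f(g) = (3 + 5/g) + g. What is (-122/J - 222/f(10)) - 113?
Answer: -87991/684 ≈ -128.64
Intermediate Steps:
f(g) = 3 + g + 5/g
(-122/J - 222/f(10)) - 113 = (-122/(-152) - 222/(3 + 10 + 5/10)) - 113 = (-122*(-1/152) - 222/(3 + 10 + 5*(⅒))) - 113 = (61/76 - 222/(3 + 10 + ½)) - 113 = (61/76 - 222/27/2) - 113 = (61/76 - 222*2/27) - 113 = (61/76 - 148/9) - 113 = -10699/684 - 113 = -87991/684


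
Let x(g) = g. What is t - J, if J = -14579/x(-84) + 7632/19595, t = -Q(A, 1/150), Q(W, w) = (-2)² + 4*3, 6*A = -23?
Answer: -312652273/1645980 ≈ -189.95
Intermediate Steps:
A = -23/6 (A = (⅙)*(-23) = -23/6 ≈ -3.8333)
Q(W, w) = 16 (Q(W, w) = 4 + 12 = 16)
t = -16 (t = -1*16 = -16)
J = 286316593/1645980 (J = -14579/(-84) + 7632/19595 = -14579*(-1/84) + 7632*(1/19595) = 14579/84 + 7632/19595 = 286316593/1645980 ≈ 173.95)
t - J = -16 - 1*286316593/1645980 = -16 - 286316593/1645980 = -312652273/1645980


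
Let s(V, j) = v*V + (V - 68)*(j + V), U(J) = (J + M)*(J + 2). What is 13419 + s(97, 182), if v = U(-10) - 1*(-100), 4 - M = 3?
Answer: 38194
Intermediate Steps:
M = 1 (M = 4 - 1*3 = 4 - 3 = 1)
U(J) = (1 + J)*(2 + J) (U(J) = (J + 1)*(J + 2) = (1 + J)*(2 + J))
v = 172 (v = (2 + (-10)² + 3*(-10)) - 1*(-100) = (2 + 100 - 30) + 100 = 72 + 100 = 172)
s(V, j) = 172*V + (-68 + V)*(V + j) (s(V, j) = 172*V + (V - 68)*(j + V) = 172*V + (-68 + V)*(V + j))
13419 + s(97, 182) = 13419 + (97² - 68*182 + 104*97 + 97*182) = 13419 + (9409 - 12376 + 10088 + 17654) = 13419 + 24775 = 38194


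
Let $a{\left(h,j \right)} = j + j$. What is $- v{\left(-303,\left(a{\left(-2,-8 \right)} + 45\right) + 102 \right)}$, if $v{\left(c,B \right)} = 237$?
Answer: $-237$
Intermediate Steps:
$a{\left(h,j \right)} = 2 j$
$- v{\left(-303,\left(a{\left(-2,-8 \right)} + 45\right) + 102 \right)} = \left(-1\right) 237 = -237$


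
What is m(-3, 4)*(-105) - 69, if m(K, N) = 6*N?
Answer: -2589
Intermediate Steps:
m(-3, 4)*(-105) - 69 = (6*4)*(-105) - 69 = 24*(-105) - 69 = -2520 - 69 = -2589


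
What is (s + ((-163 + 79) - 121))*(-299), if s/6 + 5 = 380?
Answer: -611455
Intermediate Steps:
s = 2250 (s = -30 + 6*380 = -30 + 2280 = 2250)
(s + ((-163 + 79) - 121))*(-299) = (2250 + ((-163 + 79) - 121))*(-299) = (2250 + (-84 - 121))*(-299) = (2250 - 205)*(-299) = 2045*(-299) = -611455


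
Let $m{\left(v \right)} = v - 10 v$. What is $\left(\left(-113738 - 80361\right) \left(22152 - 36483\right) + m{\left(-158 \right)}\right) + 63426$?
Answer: $2781697617$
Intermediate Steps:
$m{\left(v \right)} = - 9 v$
$\left(\left(-113738 - 80361\right) \left(22152 - 36483\right) + m{\left(-158 \right)}\right) + 63426 = \left(\left(-113738 - 80361\right) \left(22152 - 36483\right) - -1422\right) + 63426 = \left(\left(-194099\right) \left(-14331\right) + 1422\right) + 63426 = \left(2781632769 + 1422\right) + 63426 = 2781634191 + 63426 = 2781697617$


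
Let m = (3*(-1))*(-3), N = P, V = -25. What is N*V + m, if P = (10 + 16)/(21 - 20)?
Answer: -641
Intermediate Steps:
P = 26 (P = 26/1 = 26*1 = 26)
N = 26
m = 9 (m = -3*(-3) = 9)
N*V + m = 26*(-25) + 9 = -650 + 9 = -641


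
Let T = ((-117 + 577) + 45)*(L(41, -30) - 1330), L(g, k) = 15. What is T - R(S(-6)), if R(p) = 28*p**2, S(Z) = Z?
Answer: -665083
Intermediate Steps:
T = -664075 (T = ((-117 + 577) + 45)*(15 - 1330) = (460 + 45)*(-1315) = 505*(-1315) = -664075)
T - R(S(-6)) = -664075 - 28*(-6)**2 = -664075 - 28*36 = -664075 - 1*1008 = -664075 - 1008 = -665083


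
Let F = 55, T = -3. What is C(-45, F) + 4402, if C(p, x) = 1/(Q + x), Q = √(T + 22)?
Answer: 13232467/3006 - √19/3006 ≈ 4402.0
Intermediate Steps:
Q = √19 (Q = √(-3 + 22) = √19 ≈ 4.3589)
C(p, x) = 1/(x + √19) (C(p, x) = 1/(√19 + x) = 1/(x + √19))
C(-45, F) + 4402 = 1/(55 + √19) + 4402 = 4402 + 1/(55 + √19)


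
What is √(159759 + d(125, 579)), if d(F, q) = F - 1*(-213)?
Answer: √160097 ≈ 400.12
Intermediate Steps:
d(F, q) = 213 + F (d(F, q) = F + 213 = 213 + F)
√(159759 + d(125, 579)) = √(159759 + (213 + 125)) = √(159759 + 338) = √160097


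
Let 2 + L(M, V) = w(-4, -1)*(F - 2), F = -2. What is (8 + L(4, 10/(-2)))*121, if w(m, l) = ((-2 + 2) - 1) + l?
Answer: 1694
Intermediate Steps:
w(m, l) = -1 + l (w(m, l) = (0 - 1) + l = -1 + l)
L(M, V) = 6 (L(M, V) = -2 + (-1 - 1)*(-2 - 2) = -2 - 2*(-4) = -2 + 8 = 6)
(8 + L(4, 10/(-2)))*121 = (8 + 6)*121 = 14*121 = 1694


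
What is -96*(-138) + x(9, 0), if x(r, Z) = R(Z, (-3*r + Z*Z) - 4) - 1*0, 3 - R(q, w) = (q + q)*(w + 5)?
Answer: 13251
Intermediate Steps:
R(q, w) = 3 - 2*q*(5 + w) (R(q, w) = 3 - (q + q)*(w + 5) = 3 - 2*q*(5 + w))
x(r, Z) = 3 - 10*Z - 2*Z*(-4 + Z² - 3*r) (x(r, Z) = (3 - 10*Z - 2*Z*((-3*r + Z*Z) - 4)) - 1*0 = (3 - 10*Z - 2*Z*((-3*r + Z²) - 4)) + 0 = (3 - 10*Z - 2*Z*((Z² - 3*r) - 4)) + 0 = (3 - 10*Z - 2*Z*(-4 + Z² - 3*r)) + 0 = 3 - 10*Z - 2*Z*(-4 + Z² - 3*r))
-96*(-138) + x(9, 0) = -96*(-138) + (3 - 2*0 - 2*0³ + 6*0*9) = 13248 + (3 + 0 - 2*0 + 0) = 13248 + (3 + 0 + 0 + 0) = 13248 + 3 = 13251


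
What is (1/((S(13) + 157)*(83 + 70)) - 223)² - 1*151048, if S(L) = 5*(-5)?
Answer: -41325842238119/407878416 ≈ -1.0132e+5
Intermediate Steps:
S(L) = -25
(1/((S(13) + 157)*(83 + 70)) - 223)² - 1*151048 = (1/((-25 + 157)*(83 + 70)) - 223)² - 1*151048 = (1/(132*153) - 223)² - 151048 = (1/20196 - 223)² - 151048 = (-4503707/20196)² - 151048 = 20283376741849/407878416 - 151048 = -41325842238119/407878416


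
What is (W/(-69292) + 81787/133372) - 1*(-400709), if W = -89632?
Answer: 925803743633581/2310403156 ≈ 4.0071e+5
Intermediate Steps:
(W/(-69292) + 81787/133372) - 1*(-400709) = (-89632/(-69292) + 81787/133372) - 1*(-400709) = (-89632*(-1/69292) + 81787*(1/133372)) + 400709 = (22408/17323 + 81787/133372) + 400709 = 4405395977/2310403156 + 400709 = 925803743633581/2310403156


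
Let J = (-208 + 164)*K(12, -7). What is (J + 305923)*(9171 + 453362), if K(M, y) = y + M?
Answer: 141397725699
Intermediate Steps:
K(M, y) = M + y
J = -220 (J = (-208 + 164)*(12 - 7) = -44*5 = -220)
(J + 305923)*(9171 + 453362) = (-220 + 305923)*(9171 + 453362) = 305703*462533 = 141397725699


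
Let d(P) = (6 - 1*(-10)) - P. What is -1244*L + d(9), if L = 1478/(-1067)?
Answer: 1846101/1067 ≈ 1730.2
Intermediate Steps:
L = -1478/1067 (L = 1478*(-1/1067) = -1478/1067 ≈ -1.3852)
d(P) = 16 - P (d(P) = (6 + 10) - P = 16 - P)
-1244*L + d(9) = -1244*(-1478/1067) + (16 - 1*9) = 1838632/1067 + (16 - 9) = 1838632/1067 + 7 = 1846101/1067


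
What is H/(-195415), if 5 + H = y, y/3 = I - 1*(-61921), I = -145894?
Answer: 251924/195415 ≈ 1.2892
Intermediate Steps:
y = -251919 (y = 3*(-145894 - 1*(-61921)) = 3*(-145894 + 61921) = 3*(-83973) = -251919)
H = -251924 (H = -5 - 251919 = -251924)
H/(-195415) = -251924/(-195415) = -251924*(-1/195415) = 251924/195415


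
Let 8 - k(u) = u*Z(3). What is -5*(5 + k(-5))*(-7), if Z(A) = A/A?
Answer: 630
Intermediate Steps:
Z(A) = 1
k(u) = 8 - u
-5*(5 + k(-5))*(-7) = -5*(5 + (8 - 1*(-5)))*(-7) = -5*(5 + (8 + 5))*(-7) = -5*(5 + 13)*(-7) = -5*18*(-7) = -90*(-7) = 630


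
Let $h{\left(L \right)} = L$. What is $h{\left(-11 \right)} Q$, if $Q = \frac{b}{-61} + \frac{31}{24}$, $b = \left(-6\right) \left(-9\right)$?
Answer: $- \frac{6545}{1464} \approx -4.4706$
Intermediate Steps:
$b = 54$
$Q = \frac{595}{1464}$ ($Q = \frac{54}{-61} + \frac{31}{24} = 54 \left(- \frac{1}{61}\right) + 31 \cdot \frac{1}{24} = - \frac{54}{61} + \frac{31}{24} = \frac{595}{1464} \approx 0.40642$)
$h{\left(-11 \right)} Q = \left(-11\right) \frac{595}{1464} = - \frac{6545}{1464}$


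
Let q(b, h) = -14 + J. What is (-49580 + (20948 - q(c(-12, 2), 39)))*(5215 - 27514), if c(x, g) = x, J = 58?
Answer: 639446124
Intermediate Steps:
q(b, h) = 44 (q(b, h) = -14 + 58 = 44)
(-49580 + (20948 - q(c(-12, 2), 39)))*(5215 - 27514) = (-49580 + (20948 - 1*44))*(5215 - 27514) = (-49580 + (20948 - 44))*(-22299) = (-49580 + 20904)*(-22299) = -28676*(-22299) = 639446124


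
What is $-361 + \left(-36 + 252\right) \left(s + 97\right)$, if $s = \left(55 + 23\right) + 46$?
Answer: $47375$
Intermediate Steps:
$s = 124$ ($s = 78 + 46 = 124$)
$-361 + \left(-36 + 252\right) \left(s + 97\right) = -361 + \left(-36 + 252\right) \left(124 + 97\right) = -361 + 216 \cdot 221 = -361 + 47736 = 47375$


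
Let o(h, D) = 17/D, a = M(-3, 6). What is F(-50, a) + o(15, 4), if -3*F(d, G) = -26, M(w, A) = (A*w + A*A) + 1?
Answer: 155/12 ≈ 12.917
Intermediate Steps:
M(w, A) = 1 + A**2 + A*w (M(w, A) = (A*w + A**2) + 1 = (A**2 + A*w) + 1 = 1 + A**2 + A*w)
a = 19 (a = 1 + 6**2 + 6*(-3) = 1 + 36 - 18 = 19)
F(d, G) = 26/3 (F(d, G) = -1/3*(-26) = 26/3)
F(-50, a) + o(15, 4) = 26/3 + 17/4 = 155/12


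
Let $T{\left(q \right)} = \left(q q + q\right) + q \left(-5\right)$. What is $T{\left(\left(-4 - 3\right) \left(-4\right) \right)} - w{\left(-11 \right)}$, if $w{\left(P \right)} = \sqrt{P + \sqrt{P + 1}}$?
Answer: $672 - \sqrt{-11 + i \sqrt{10}} \approx 671.53 - 3.35 i$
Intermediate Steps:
$w{\left(P \right)} = \sqrt{P + \sqrt{1 + P}}$
$T{\left(q \right)} = q^{2} - 4 q$ ($T{\left(q \right)} = \left(q^{2} + q\right) - 5 q = \left(q + q^{2}\right) - 5 q = q^{2} - 4 q$)
$T{\left(\left(-4 - 3\right) \left(-4\right) \right)} - w{\left(-11 \right)} = \left(-4 - 3\right) \left(-4\right) \left(-4 + \left(-4 - 3\right) \left(-4\right)\right) - \sqrt{-11 + \sqrt{1 - 11}} = \left(-7\right) \left(-4\right) \left(-4 - -28\right) - \sqrt{-11 + \sqrt{-10}} = 28 \left(-4 + 28\right) - \sqrt{-11 + i \sqrt{10}} = 28 \cdot 24 - \sqrt{-11 + i \sqrt{10}} = 672 - \sqrt{-11 + i \sqrt{10}}$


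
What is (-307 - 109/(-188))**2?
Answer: 3318566449/35344 ≈ 93893.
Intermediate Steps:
(-307 - 109/(-188))**2 = (-307 - 109*(-1/188))**2 = (-307 + 109/188)**2 = (-57607/188)**2 = 3318566449/35344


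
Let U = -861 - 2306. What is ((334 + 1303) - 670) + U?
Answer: -2200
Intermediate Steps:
U = -3167
((334 + 1303) - 670) + U = ((334 + 1303) - 670) - 3167 = (1637 - 670) - 3167 = 967 - 3167 = -2200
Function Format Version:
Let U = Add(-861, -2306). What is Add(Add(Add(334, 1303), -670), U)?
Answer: -2200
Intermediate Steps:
U = -3167
Add(Add(Add(334, 1303), -670), U) = Add(Add(Add(334, 1303), -670), -3167) = Add(Add(1637, -670), -3167) = Add(967, -3167) = -2200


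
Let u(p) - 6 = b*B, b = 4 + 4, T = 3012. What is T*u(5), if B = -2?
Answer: -30120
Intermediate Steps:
b = 8
u(p) = -10 (u(p) = 6 + 8*(-2) = 6 - 16 = -10)
T*u(5) = 3012*(-10) = -30120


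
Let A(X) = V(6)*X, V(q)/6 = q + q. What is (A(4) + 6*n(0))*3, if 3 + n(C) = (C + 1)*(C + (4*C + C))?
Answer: 810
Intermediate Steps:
V(q) = 12*q (V(q) = 6*(q + q) = 6*(2*q) = 12*q)
A(X) = 72*X (A(X) = (12*6)*X = 72*X)
n(C) = -3 + 6*C*(1 + C) (n(C) = -3 + (C + 1)*(C + (4*C + C)) = -3 + (1 + C)*(C + 5*C) = -3 + (1 + C)*(6*C) = -3 + 6*C*(1 + C))
(A(4) + 6*n(0))*3 = (72*4 + 6*(-3 + 6*0 + 6*0²))*3 = (288 + 6*(-3 + 0 + 6*0))*3 = (288 + 6*(-3 + 0 + 0))*3 = (288 + 6*(-3))*3 = (288 - 18)*3 = 270*3 = 810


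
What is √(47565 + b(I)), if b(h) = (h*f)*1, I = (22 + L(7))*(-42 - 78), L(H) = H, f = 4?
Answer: √33645 ≈ 183.43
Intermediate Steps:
I = -3480 (I = (22 + 7)*(-42 - 78) = 29*(-120) = -3480)
b(h) = 4*h (b(h) = (h*4)*1 = (4*h)*1 = 4*h)
√(47565 + b(I)) = √(47565 + 4*(-3480)) = √(47565 - 13920) = √33645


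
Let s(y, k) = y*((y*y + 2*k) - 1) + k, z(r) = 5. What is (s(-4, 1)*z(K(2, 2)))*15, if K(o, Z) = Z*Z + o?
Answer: -5025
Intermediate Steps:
K(o, Z) = o + Z**2 (K(o, Z) = Z**2 + o = o + Z**2)
s(y, k) = k + y*(-1 + y**2 + 2*k) (s(y, k) = y*((y**2 + 2*k) - 1) + k = y*(-1 + y**2 + 2*k) + k = k + y*(-1 + y**2 + 2*k))
(s(-4, 1)*z(K(2, 2)))*15 = ((1 + (-4)**3 - 1*(-4) + 2*1*(-4))*5)*15 = ((1 - 64 + 4 - 8)*5)*15 = -67*5*15 = -335*15 = -5025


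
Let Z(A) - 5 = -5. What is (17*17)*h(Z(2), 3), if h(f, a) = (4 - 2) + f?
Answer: 578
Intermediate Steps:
Z(A) = 0 (Z(A) = 5 - 5 = 0)
h(f, a) = 2 + f
(17*17)*h(Z(2), 3) = (17*17)*(2 + 0) = 289*2 = 578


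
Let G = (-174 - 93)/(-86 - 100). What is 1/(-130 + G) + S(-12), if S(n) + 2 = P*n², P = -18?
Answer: -20676836/7971 ≈ -2594.0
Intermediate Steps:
G = 89/62 (G = -267/(-186) = -267*(-1/186) = 89/62 ≈ 1.4355)
S(n) = -2 - 18*n²
1/(-130 + G) + S(-12) = 1/(-130 + 89/62) + (-2 - 18*(-12)²) = 1/(-7971/62) + (-2 - 18*144) = -62/7971 + (-2 - 2592) = -62/7971 - 2594 = -20676836/7971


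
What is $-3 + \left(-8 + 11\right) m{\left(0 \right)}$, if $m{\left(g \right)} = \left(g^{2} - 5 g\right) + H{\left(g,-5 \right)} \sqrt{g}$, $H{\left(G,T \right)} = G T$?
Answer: $-3$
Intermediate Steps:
$m{\left(g \right)} = g^{2} - 5 g - 5 g^{\frac{3}{2}}$ ($m{\left(g \right)} = \left(g^{2} - 5 g\right) + g \left(-5\right) \sqrt{g} = \left(g^{2} - 5 g\right) + - 5 g \sqrt{g} = \left(g^{2} - 5 g\right) - 5 g^{\frac{3}{2}} = g^{2} - 5 g - 5 g^{\frac{3}{2}}$)
$-3 + \left(-8 + 11\right) m{\left(0 \right)} = -3 + \left(-8 + 11\right) \left(0^{2} - 0 - 5 \cdot 0^{\frac{3}{2}}\right) = -3 + 3 \left(0 + 0 - 0\right) = -3 + 3 \left(0 + 0 + 0\right) = -3 + 3 \cdot 0 = -3 + 0 = -3$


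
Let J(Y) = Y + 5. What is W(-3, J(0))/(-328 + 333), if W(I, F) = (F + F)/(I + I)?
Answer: -⅓ ≈ -0.33333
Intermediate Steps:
J(Y) = 5 + Y
W(I, F) = F/I (W(I, F) = (2*F)/((2*I)) = (2*F)*(1/(2*I)) = F/I)
W(-3, J(0))/(-328 + 333) = ((5 + 0)/(-3))/(-328 + 333) = (5*(-⅓))/5 = -5/3*⅕ = -⅓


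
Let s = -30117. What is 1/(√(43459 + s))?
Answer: √13342/13342 ≈ 0.0086574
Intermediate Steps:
1/(√(43459 + s)) = 1/(√(43459 - 30117)) = 1/(√13342) = √13342/13342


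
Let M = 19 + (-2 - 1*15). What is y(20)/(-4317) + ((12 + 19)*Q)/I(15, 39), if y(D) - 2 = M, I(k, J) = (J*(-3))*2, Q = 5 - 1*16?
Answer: 490387/336726 ≈ 1.4563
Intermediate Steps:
Q = -11 (Q = 5 - 16 = -11)
I(k, J) = -6*J (I(k, J) = -3*J*2 = -6*J)
M = 2 (M = 19 + (-2 - 15) = 19 - 17 = 2)
y(D) = 4 (y(D) = 2 + 2 = 4)
y(20)/(-4317) + ((12 + 19)*Q)/I(15, 39) = 4/(-4317) + ((12 + 19)*(-11))/((-6*39)) = 4*(-1/4317) + (31*(-11))/(-234) = -4/4317 - 341*(-1/234) = -4/4317 + 341/234 = 490387/336726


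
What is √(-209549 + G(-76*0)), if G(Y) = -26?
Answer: 5*I*√8383 ≈ 457.79*I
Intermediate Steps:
√(-209549 + G(-76*0)) = √(-209549 - 26) = √(-209575) = 5*I*√8383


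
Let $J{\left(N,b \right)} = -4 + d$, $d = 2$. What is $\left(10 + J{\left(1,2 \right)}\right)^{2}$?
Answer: $64$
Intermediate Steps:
$J{\left(N,b \right)} = -2$ ($J{\left(N,b \right)} = -4 + 2 = -2$)
$\left(10 + J{\left(1,2 \right)}\right)^{2} = \left(10 - 2\right)^{2} = 8^{2} = 64$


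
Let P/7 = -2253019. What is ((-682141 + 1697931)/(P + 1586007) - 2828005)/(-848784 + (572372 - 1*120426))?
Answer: 10028902067355/1407299257897 ≈ 7.1263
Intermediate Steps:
P = -15771133 (P = 7*(-2253019) = -15771133)
((-682141 + 1697931)/(P + 1586007) - 2828005)/(-848784 + (572372 - 1*120426)) = ((-682141 + 1697931)/(-15771133 + 1586007) - 2828005)/(-848784 + (572372 - 1*120426)) = (1015790/(-14185126) - 2828005)/(-848784 + (572372 - 120426)) = (1015790*(-1/14185126) - 2828005)/(-848784 + 451946) = (-507895/7092563 - 2828005)/(-396838) = -20057804134710/7092563*(-1/396838) = 10028902067355/1407299257897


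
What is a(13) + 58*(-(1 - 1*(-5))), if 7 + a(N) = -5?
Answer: -360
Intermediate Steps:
a(N) = -12 (a(N) = -7 - 5 = -12)
a(13) + 58*(-(1 - 1*(-5))) = -12 + 58*(-(1 - 1*(-5))) = -12 + 58*(-(1 + 5)) = -12 + 58*(-1*6) = -12 + 58*(-6) = -12 - 348 = -360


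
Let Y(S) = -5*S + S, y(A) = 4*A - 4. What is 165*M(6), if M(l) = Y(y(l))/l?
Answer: -2200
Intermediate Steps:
y(A) = -4 + 4*A
Y(S) = -4*S
M(l) = (16 - 16*l)/l (M(l) = (-4*(-4 + 4*l))/l = (16 - 16*l)/l)
165*M(6) = 165*(-16 + 16/6) = 165*(-16 + 16*(⅙)) = 165*(-16 + 8/3) = 165*(-40/3) = -2200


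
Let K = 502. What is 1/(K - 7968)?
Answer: -1/7466 ≈ -0.00013394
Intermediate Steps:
1/(K - 7968) = 1/(502 - 7968) = 1/(-7466) = -1/7466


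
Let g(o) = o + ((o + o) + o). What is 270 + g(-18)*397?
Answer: -28314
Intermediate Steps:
g(o) = 4*o (g(o) = o + (2*o + o) = o + 3*o = 4*o)
270 + g(-18)*397 = 270 + (4*(-18))*397 = 270 - 72*397 = 270 - 28584 = -28314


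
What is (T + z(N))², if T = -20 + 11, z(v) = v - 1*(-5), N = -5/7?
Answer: 1089/49 ≈ 22.224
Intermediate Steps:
N = -5/7 (N = -5*⅐ = -5/7 ≈ -0.71429)
z(v) = 5 + v (z(v) = v + 5 = 5 + v)
T = -9
(T + z(N))² = (-9 + (5 - 5/7))² = (-9 + 30/7)² = (-33/7)² = 1089/49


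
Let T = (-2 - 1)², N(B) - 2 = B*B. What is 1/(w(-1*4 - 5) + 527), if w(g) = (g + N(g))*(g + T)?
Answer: 1/527 ≈ 0.0018975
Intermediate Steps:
N(B) = 2 + B² (N(B) = 2 + B*B = 2 + B²)
T = 9 (T = (-3)² = 9)
w(g) = (9 + g)*(2 + g + g²) (w(g) = (g + (2 + g²))*(g + 9) = (2 + g + g²)*(9 + g) = (9 + g)*(2 + g + g²))
1/(w(-1*4 - 5) + 527) = 1/((18 + (-1*4 - 5)³ + 10*(-1*4 - 5)² + 11*(-1*4 - 5)) + 527) = 1/((18 + (-4 - 5)³ + 10*(-4 - 5)² + 11*(-4 - 5)) + 527) = 1/((18 + (-9)³ + 10*(-9)² + 11*(-9)) + 527) = 1/((18 - 729 + 10*81 - 99) + 527) = 1/((18 - 729 + 810 - 99) + 527) = 1/(0 + 527) = 1/527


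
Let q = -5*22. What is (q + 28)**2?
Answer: 6724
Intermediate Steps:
q = -110
(q + 28)**2 = (-110 + 28)**2 = (-82)**2 = 6724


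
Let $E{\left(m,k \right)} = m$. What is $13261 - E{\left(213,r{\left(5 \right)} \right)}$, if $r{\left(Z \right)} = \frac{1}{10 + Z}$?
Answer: $13048$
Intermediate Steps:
$13261 - E{\left(213,r{\left(5 \right)} \right)} = 13261 - 213 = 13048$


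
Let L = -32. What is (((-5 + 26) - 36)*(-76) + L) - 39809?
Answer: -38701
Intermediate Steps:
(((-5 + 26) - 36)*(-76) + L) - 39809 = (((-5 + 26) - 36)*(-76) - 32) - 39809 = ((21 - 36)*(-76) - 32) - 39809 = (-15*(-76) - 32) - 39809 = (1140 - 32) - 39809 = 1108 - 39809 = -38701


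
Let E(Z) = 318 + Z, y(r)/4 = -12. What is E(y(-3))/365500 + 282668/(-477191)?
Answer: -10318631243/17441331050 ≈ -0.59162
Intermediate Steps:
y(r) = -48 (y(r) = 4*(-12) = -48)
E(y(-3))/365500 + 282668/(-477191) = (318 - 48)/365500 + 282668/(-477191) = 270*(1/365500) + 282668*(-1/477191) = 27/36550 - 282668/477191 = -10318631243/17441331050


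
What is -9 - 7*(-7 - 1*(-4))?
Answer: 12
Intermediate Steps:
-9 - 7*(-7 - 1*(-4)) = -9 - 7*(-7 + 4) = -9 - 7*(-3) = -9 + 21 = 12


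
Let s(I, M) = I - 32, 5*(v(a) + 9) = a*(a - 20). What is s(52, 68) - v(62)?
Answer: -2459/5 ≈ -491.80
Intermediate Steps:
v(a) = -9 + a*(-20 + a)/5 (v(a) = -9 + (a*(a - 20))/5 = -9 + (a*(-20 + a))/5 = -9 + a*(-20 + a)/5)
s(I, M) = -32 + I
s(52, 68) - v(62) = (-32 + 52) - (-9 - 4*62 + (⅕)*62²) = 20 - (-9 - 248 + (⅕)*3844) = 20 - (-9 - 248 + 3844/5) = 20 - 1*2559/5 = 20 - 2559/5 = -2459/5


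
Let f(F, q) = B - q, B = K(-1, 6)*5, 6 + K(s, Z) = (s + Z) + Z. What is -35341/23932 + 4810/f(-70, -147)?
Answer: 27258567/1029076 ≈ 26.488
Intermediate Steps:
K(s, Z) = -6 + s + 2*Z (K(s, Z) = -6 + ((s + Z) + Z) = -6 + ((Z + s) + Z) = -6 + (s + 2*Z) = -6 + s + 2*Z)
B = 25 (B = (-6 - 1 + 2*6)*5 = (-6 - 1 + 12)*5 = 5*5 = 25)
f(F, q) = 25 - q
-35341/23932 + 4810/f(-70, -147) = -35341/23932 + 4810/(25 - 1*(-147)) = -35341*1/23932 + 4810/(25 + 147) = -35341/23932 + 4810/172 = -35341/23932 + 4810*(1/172) = -35341/23932 + 2405/86 = 27258567/1029076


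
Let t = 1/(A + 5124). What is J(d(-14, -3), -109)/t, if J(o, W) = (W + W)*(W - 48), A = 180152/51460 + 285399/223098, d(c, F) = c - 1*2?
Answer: 4419476597090251/25176805 ≈ 1.7554e+8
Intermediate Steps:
d(c, F) = -2 + c (d(c, F) = c - 2 = -2 + c)
A = 240693787/50353610 (A = 180152*(1/51460) + 285399*(1/223098) = 45038/12865 + 5007/3914 = 240693787/50353610 ≈ 4.7801)
J(o, W) = 2*W*(-48 + W) (J(o, W) = (2*W)*(-48 + W) = 2*W*(-48 + W))
t = 50353610/258252591427 (t = 1/(240693787/50353610 + 5124) = 1/(258252591427/50353610) = 50353610/258252591427 ≈ 0.00019498)
J(d(-14, -3), -109)/t = (2*(-109)*(-48 - 109))/(50353610/258252591427) = (2*(-109)*(-157))*(258252591427/50353610) = 34226*(258252591427/50353610) = 4419476597090251/25176805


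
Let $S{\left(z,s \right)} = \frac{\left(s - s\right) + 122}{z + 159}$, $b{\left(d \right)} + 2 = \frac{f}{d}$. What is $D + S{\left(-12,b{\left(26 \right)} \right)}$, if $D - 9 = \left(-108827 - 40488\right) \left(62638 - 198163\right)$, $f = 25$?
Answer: $\frac{2974679561570}{147} \approx 2.0236 \cdot 10^{10}$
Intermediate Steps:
$b{\left(d \right)} = -2 + \frac{25}{d}$
$D = 20235915384$ ($D = 9 + \left(-108827 - 40488\right) \left(62638 - 198163\right) = 9 - -20235915375 = 9 + 20235915375 = 20235915384$)
$S{\left(z,s \right)} = \frac{122}{159 + z}$ ($S{\left(z,s \right)} = \frac{0 + 122}{159 + z} = \frac{122}{159 + z}$)
$D + S{\left(-12,b{\left(26 \right)} \right)} = 20235915384 + \frac{122}{159 - 12} = 20235915384 + \frac{122}{147} = \frac{2974679561570}{147}$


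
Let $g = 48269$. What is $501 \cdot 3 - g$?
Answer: $-46766$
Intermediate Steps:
$501 \cdot 3 - g = 501 \cdot 3 - 48269 = 1503 - 48269 = -46766$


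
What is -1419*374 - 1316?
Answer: -532022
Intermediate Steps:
-1419*374 - 1316 = -530706 - 1316 = -532022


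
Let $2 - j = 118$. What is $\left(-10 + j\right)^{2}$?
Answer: $15876$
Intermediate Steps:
$j = -116$ ($j = 2 - 118 = -116$)
$\left(-10 + j\right)^{2} = \left(-10 - 116\right)^{2} = \left(-126\right)^{2} = 15876$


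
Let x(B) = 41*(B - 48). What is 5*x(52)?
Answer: 820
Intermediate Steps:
x(B) = -1968 + 41*B (x(B) = 41*(-48 + B) = -1968 + 41*B)
5*x(52) = 5*(-1968 + 41*52) = 5*(-1968 + 2132) = 5*164 = 820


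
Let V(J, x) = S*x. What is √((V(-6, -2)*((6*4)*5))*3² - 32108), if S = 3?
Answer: 2*I*√9647 ≈ 196.44*I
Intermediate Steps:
V(J, x) = 3*x
√((V(-6, -2)*((6*4)*5))*3² - 32108) = √(((3*(-2))*((6*4)*5))*3² - 32108) = √(-144*5*9 - 32108) = √(-6*120*9 - 32108) = √(-720*9 - 32108) = √(-6480 - 32108) = √(-38588) = 2*I*√9647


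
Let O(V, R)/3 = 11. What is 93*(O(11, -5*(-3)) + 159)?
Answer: 17856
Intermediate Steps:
O(V, R) = 33 (O(V, R) = 3*11 = 33)
93*(O(11, -5*(-3)) + 159) = 93*(33 + 159) = 93*192 = 17856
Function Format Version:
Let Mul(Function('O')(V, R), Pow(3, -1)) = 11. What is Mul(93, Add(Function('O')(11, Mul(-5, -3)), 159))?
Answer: 17856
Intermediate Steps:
Function('O')(V, R) = 33 (Function('O')(V, R) = Mul(3, 11) = 33)
Mul(93, Add(Function('O')(11, Mul(-5, -3)), 159)) = Mul(93, Add(33, 159)) = Mul(93, 192) = 17856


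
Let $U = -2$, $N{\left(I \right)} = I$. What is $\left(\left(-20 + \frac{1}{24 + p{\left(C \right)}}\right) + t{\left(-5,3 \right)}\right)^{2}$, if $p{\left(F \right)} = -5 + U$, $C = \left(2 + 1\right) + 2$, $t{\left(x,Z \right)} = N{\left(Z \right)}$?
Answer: $\frac{82944}{289} \approx 287.0$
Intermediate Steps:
$t{\left(x,Z \right)} = Z$
$C = 5$ ($C = 3 + 2 = 5$)
$p{\left(F \right)} = -7$ ($p{\left(F \right)} = -5 - 2 = -7$)
$\left(\left(-20 + \frac{1}{24 + p{\left(C \right)}}\right) + t{\left(-5,3 \right)}\right)^{2} = \left(\left(-20 + \frac{1}{24 - 7}\right) + 3\right)^{2} = \left(\left(-20 + \frac{1}{17}\right) + 3\right)^{2} = \left(- \frac{339}{17} + 3\right)^{2} = \left(- \frac{288}{17}\right)^{2} = \frac{82944}{289}$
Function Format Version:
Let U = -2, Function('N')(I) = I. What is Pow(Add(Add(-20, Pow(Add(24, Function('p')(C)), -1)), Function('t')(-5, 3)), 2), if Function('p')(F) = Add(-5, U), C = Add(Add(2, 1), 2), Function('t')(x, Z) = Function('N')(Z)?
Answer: Rational(82944, 289) ≈ 287.00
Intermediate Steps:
Function('t')(x, Z) = Z
C = 5 (C = Add(3, 2) = 5)
Function('p')(F) = -7 (Function('p')(F) = Add(-5, -2) = -7)
Pow(Add(Add(-20, Pow(Add(24, Function('p')(C)), -1)), Function('t')(-5, 3)), 2) = Pow(Add(Add(-20, Pow(Add(24, -7), -1)), 3), 2) = Pow(Add(Add(-20, Pow(17, -1)), 3), 2) = Pow(Add(Add(-20, Rational(1, 17)), 3), 2) = Pow(Add(Rational(-339, 17), 3), 2) = Pow(Rational(-288, 17), 2) = Rational(82944, 289)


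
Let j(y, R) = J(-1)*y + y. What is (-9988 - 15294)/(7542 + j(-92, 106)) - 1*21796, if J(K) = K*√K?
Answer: -302526330561/13877741 + 581486*I/13877741 ≈ -21799.0 + 0.041901*I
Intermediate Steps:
J(K) = K^(3/2)
j(y, R) = y - I*y (j(y, R) = (-1)^(3/2)*y + y = (-I)*y + y = -I*y + y = y - I*y)
(-9988 - 15294)/(7542 + j(-92, 106)) - 1*21796 = (-9988 - 15294)/(7542 - 92*(1 - I)) - 1*21796 = -25282/(7542 + (-92 + 92*I)) - 21796 = -25282*(7450 - 92*I)/55510964 - 21796 = -12641*(7450 - 92*I)/27755482 - 21796 = -21796 - 12641*(7450 - 92*I)/27755482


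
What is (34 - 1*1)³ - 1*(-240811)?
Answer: 276748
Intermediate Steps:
(34 - 1*1)³ - 1*(-240811) = (34 - 1)³ + 240811 = 33³ + 240811 = 35937 + 240811 = 276748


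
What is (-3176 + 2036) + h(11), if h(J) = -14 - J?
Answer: -1165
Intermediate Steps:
(-3176 + 2036) + h(11) = (-3176 + 2036) + (-14 - 1*11) = -1140 + (-14 - 11) = -1140 - 25 = -1165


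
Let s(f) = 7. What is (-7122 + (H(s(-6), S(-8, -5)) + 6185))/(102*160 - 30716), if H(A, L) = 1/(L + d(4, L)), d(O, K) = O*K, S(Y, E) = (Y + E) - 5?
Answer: 84331/1295640 ≈ 0.065088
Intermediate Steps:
S(Y, E) = -5 + E + Y (S(Y, E) = (E + Y) - 5 = -5 + E + Y)
d(O, K) = K*O
H(A, L) = 1/(5*L) (H(A, L) = 1/(L + L*4) = 1/(L + 4*L) = 1/(5*L))
(-7122 + (H(s(-6), S(-8, -5)) + 6185))/(102*160 - 30716) = (-7122 + (1/(5*(-5 - 5 - 8)) + 6185))/(102*160 - 30716) = (-7122 + ((1/5)/(-18) + 6185))/(16320 - 30716) = (-7122 + ((1/5)*(-1/18) + 6185))/(-14396) = (-7122 + (-1/90 + 6185))*(-1/14396) = (-7122 + 556649/90)*(-1/14396) = -84331/90*(-1/14396) = 84331/1295640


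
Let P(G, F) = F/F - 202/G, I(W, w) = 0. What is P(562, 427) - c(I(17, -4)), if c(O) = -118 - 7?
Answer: 35305/281 ≈ 125.64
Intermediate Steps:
c(O) = -125
P(G, F) = 1 - 202/G
P(562, 427) - c(I(17, -4)) = (-202 + 562)/562 - 1*(-125) = (1/562)*360 + 125 = 180/281 + 125 = 35305/281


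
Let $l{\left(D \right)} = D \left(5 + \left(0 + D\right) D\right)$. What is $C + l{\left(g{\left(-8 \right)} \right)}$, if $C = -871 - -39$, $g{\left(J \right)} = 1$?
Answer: $-826$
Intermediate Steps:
$C = -832$ ($C = -871 + 39 = -832$)
$l{\left(D \right)} = D \left(5 + D^{2}\right)$ ($l{\left(D \right)} = D \left(5 + D D\right) = D \left(5 + D^{2}\right)$)
$C + l{\left(g{\left(-8 \right)} \right)} = -832 + 1 \left(5 + 1^{2}\right) = -832 + 1 \left(5 + 1\right) = -832 + 1 \cdot 6 = -832 + 6 = -826$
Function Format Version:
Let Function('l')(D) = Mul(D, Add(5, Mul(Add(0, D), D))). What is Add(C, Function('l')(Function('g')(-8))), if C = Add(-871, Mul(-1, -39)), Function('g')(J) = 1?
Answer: -826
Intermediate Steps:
C = -832 (C = Add(-871, 39) = -832)
Function('l')(D) = Mul(D, Add(5, Pow(D, 2))) (Function('l')(D) = Mul(D, Add(5, Mul(D, D))) = Mul(D, Add(5, Pow(D, 2))))
Add(C, Function('l')(Function('g')(-8))) = Add(-832, Mul(1, Add(5, Pow(1, 2)))) = Add(-832, Mul(1, Add(5, 1))) = Add(-832, Mul(1, 6)) = Add(-832, 6) = -826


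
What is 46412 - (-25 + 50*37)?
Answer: 44587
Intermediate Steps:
46412 - (-25 + 50*37) = 46412 - (-25 + 1850) = 46412 - 1*1825 = 46412 - 1825 = 44587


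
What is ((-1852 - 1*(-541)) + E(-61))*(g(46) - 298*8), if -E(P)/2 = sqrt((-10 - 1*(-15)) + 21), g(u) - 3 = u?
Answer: 3061185 + 4670*sqrt(26) ≈ 3.0850e+6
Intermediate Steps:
g(u) = 3 + u
E(P) = -2*sqrt(26) (E(P) = -2*sqrt((-10 - 1*(-15)) + 21) = -2*sqrt((-10 + 15) + 21) = -2*sqrt(5 + 21) = -2*sqrt(26))
((-1852 - 1*(-541)) + E(-61))*(g(46) - 298*8) = ((-1852 - 1*(-541)) - 2*sqrt(26))*((3 + 46) - 298*8) = ((-1852 + 541) - 2*sqrt(26))*(49 - 2384) = (-1311 - 2*sqrt(26))*(-2335) = 3061185 + 4670*sqrt(26)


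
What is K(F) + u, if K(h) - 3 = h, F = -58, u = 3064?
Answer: 3009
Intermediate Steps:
K(h) = 3 + h
K(F) + u = (3 - 58) + 3064 = -55 + 3064 = 3009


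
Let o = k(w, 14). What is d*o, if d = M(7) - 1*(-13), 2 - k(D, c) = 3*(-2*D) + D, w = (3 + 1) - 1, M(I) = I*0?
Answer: 221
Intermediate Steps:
M(I) = 0
w = 3 (w = 4 - 1 = 3)
k(D, c) = 2 + 5*D (k(D, c) = 2 - (3*(-2*D) + D) = 2 - (-6*D + D) = 2 - (-5)*D = 2 + 5*D)
o = 17 (o = 2 + 5*3 = 2 + 15 = 17)
d = 13 (d = 0 - 1*(-13) = 0 + 13 = 13)
d*o = 13*17 = 221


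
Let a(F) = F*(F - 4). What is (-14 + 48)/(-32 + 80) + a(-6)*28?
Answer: 40337/24 ≈ 1680.7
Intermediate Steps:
a(F) = F*(-4 + F)
(-14 + 48)/(-32 + 80) + a(-6)*28 = (-14 + 48)/(-32 + 80) - 6*(-4 - 6)*28 = 34/48 - 6*(-10)*28 = 34*(1/48) + 60*28 = 17/24 + 1680 = 40337/24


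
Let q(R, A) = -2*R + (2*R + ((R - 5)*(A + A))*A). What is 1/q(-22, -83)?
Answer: -1/372006 ≈ -2.6881e-6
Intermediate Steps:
q(R, A) = 2*A²*(-5 + R) (q(R, A) = -2*R + (2*R + ((-5 + R)*(2*A))*A) = -2*R + (2*R + (2*A*(-5 + R))*A) = -2*R + (2*R + 2*A²*(-5 + R)) = 2*A²*(-5 + R))
1/q(-22, -83) = 1/(2*(-83)²*(-5 - 22)) = 1/(2*6889*(-27)) = 1/(-372006) = -1/372006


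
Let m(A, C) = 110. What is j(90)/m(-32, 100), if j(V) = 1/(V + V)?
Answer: 1/19800 ≈ 5.0505e-5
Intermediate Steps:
j(V) = 1/(2*V)
j(90)/m(-32, 100) = ((½)/90)/110 = ((½)*(1/90))*(1/110) = (1/180)*(1/110) = 1/19800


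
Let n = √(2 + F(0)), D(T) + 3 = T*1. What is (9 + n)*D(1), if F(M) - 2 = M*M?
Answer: -22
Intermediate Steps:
F(M) = 2 + M² (F(M) = 2 + M*M = 2 + M²)
D(T) = -3 + T (D(T) = -3 + T*1 = -3 + T)
n = 2 (n = √(2 + (2 + 0²)) = √(2 + (2 + 0)) = √(2 + 2) = √4 = 2)
(9 + n)*D(1) = (9 + 2)*(-3 + 1) = 11*(-2) = -22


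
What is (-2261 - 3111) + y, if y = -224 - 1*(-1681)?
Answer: -3915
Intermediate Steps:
y = 1457 (y = -224 + 1681 = 1457)
(-2261 - 3111) + y = (-2261 - 3111) + 1457 = -5372 + 1457 = -3915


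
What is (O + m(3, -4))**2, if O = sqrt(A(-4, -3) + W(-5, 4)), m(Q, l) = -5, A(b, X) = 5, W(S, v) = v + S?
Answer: 9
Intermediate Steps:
W(S, v) = S + v
O = 2 (O = sqrt(5 + (-5 + 4)) = sqrt(5 - 1) = sqrt(4) = 2)
(O + m(3, -4))**2 = (2 - 5)**2 = (-3)**2 = 9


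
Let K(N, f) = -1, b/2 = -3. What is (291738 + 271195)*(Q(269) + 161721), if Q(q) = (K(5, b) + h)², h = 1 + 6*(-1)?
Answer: 91058353281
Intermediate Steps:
b = -6 (b = 2*(-3) = -6)
h = -5 (h = 1 - 6 = -5)
Q(q) = 36 (Q(q) = (-1 - 5)² = (-6)² = 36)
(291738 + 271195)*(Q(269) + 161721) = (291738 + 271195)*(36 + 161721) = 562933*161757 = 91058353281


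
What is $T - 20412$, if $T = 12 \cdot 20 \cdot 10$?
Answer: $-18012$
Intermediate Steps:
$T = 2400$ ($T = 240 \cdot 10 = 2400$)
$T - 20412 = 2400 - 20412 = -18012$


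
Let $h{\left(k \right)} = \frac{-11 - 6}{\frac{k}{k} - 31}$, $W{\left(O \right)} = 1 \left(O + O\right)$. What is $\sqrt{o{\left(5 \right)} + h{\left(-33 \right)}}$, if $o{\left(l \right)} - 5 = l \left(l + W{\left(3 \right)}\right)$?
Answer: $\frac{\sqrt{54510}}{30} \approx 7.7825$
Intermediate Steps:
$W{\left(O \right)} = 2 O$ ($W{\left(O \right)} = 1 \cdot 2 O = 2 O$)
$h{\left(k \right)} = \frac{17}{30}$ ($h{\left(k \right)} = - \frac{17}{1 - 31} = - \frac{17}{-30} = \left(-17\right) \left(- \frac{1}{30}\right) = \frac{17}{30}$)
$o{\left(l \right)} = 5 + l \left(6 + l\right)$ ($o{\left(l \right)} = 5 + l \left(l + 2 \cdot 3\right) = 5 + l \left(l + 6\right) = 5 + l \left(6 + l\right)$)
$\sqrt{o{\left(5 \right)} + h{\left(-33 \right)}} = \sqrt{\left(5 + 5^{2} + 6 \cdot 5\right) + \frac{17}{30}} = \sqrt{\left(5 + 25 + 30\right) + \frac{17}{30}} = \sqrt{60 + \frac{17}{30}} = \sqrt{\frac{1817}{30}} = \frac{\sqrt{54510}}{30}$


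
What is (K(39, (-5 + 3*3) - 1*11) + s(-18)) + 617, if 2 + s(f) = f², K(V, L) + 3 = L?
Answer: 929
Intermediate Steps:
K(V, L) = -3 + L
s(f) = -2 + f²
(K(39, (-5 + 3*3) - 1*11) + s(-18)) + 617 = ((-3 + ((-5 + 3*3) - 1*11)) + (-2 + (-18)²)) + 617 = ((-3 + ((-5 + 9) - 11)) + (-2 + 324)) + 617 = ((-3 + (4 - 11)) + 322) + 617 = ((-3 - 7) + 322) + 617 = (-10 + 322) + 617 = 312 + 617 = 929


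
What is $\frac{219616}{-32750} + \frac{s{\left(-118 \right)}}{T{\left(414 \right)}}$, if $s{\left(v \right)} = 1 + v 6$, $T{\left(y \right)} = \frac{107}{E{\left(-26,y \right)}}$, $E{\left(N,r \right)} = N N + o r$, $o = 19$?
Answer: $- \frac{98903551206}{1752125} \approx -56448.0$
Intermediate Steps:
$E{\left(N,r \right)} = N^{2} + 19 r$ ($E{\left(N,r \right)} = N N + 19 r = N^{2} + 19 r$)
$T{\left(y \right)} = \frac{107}{676 + 19 y}$ ($T{\left(y \right)} = \frac{107}{\left(-26\right)^{2} + 19 y} = \frac{107}{676 + 19 y}$)
$s{\left(v \right)} = 1 + 6 v$
$\frac{219616}{-32750} + \frac{s{\left(-118 \right)}}{T{\left(414 \right)}} = \frac{219616}{-32750} + \frac{1 + 6 \left(-118\right)}{107 \frac{1}{676 + 19 \cdot 414}} = 219616 \left(- \frac{1}{32750}\right) + \frac{1 - 708}{107 \frac{1}{676 + 7866}} = - \frac{109808}{16375} - \frac{707}{107 \cdot \frac{1}{8542}} = - \frac{109808}{16375} - \frac{707}{\frac{107}{8542}} = - \frac{109808}{16375} - \frac{6039194}{107} = - \frac{98903551206}{1752125}$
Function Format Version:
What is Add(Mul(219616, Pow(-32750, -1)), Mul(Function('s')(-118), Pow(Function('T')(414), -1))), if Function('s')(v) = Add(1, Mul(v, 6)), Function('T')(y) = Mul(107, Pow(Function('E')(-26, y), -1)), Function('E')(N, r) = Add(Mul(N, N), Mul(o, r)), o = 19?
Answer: Rational(-98903551206, 1752125) ≈ -56448.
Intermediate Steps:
Function('E')(N, r) = Add(Pow(N, 2), Mul(19, r)) (Function('E')(N, r) = Add(Mul(N, N), Mul(19, r)) = Add(Pow(N, 2), Mul(19, r)))
Function('T')(y) = Mul(107, Pow(Add(676, Mul(19, y)), -1)) (Function('T')(y) = Mul(107, Pow(Add(Pow(-26, 2), Mul(19, y)), -1)) = Mul(107, Pow(Add(676, Mul(19, y)), -1)))
Function('s')(v) = Add(1, Mul(6, v))
Add(Mul(219616, Pow(-32750, -1)), Mul(Function('s')(-118), Pow(Function('T')(414), -1))) = Add(Mul(219616, Pow(-32750, -1)), Mul(Add(1, Mul(6, -118)), Pow(Mul(107, Pow(Add(676, Mul(19, 414)), -1)), -1))) = Add(Mul(219616, Rational(-1, 32750)), Mul(Add(1, -708), Pow(Mul(107, Pow(Add(676, 7866), -1)), -1))) = Add(Rational(-109808, 16375), Mul(-707, Pow(Mul(107, Pow(8542, -1)), -1))) = Add(Rational(-109808, 16375), Mul(-707, Pow(Mul(107, Rational(1, 8542)), -1))) = Add(Rational(-109808, 16375), Mul(-707, Pow(Rational(107, 8542), -1))) = Add(Rational(-109808, 16375), Mul(-707, Rational(8542, 107))) = Add(Rational(-109808, 16375), Rational(-6039194, 107)) = Rational(-98903551206, 1752125)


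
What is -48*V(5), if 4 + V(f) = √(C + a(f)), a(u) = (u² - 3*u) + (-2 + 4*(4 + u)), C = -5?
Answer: 192 - 48*√39 ≈ -107.76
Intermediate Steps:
a(u) = 14 + u + u² (a(u) = (u² - 3*u) + (-2 + (16 + 4*u)) = (u² - 3*u) + (14 + 4*u) = 14 + u + u²)
V(f) = -4 + √(9 + f + f²) (V(f) = -4 + √(-5 + (14 + f + f²)) = -4 + √(9 + f + f²))
-48*V(5) = -48*(-4 + √(9 + 5 + 5²)) = -48*(-4 + √(9 + 5 + 25)) = -48*(-4 + √39) = 192 - 48*√39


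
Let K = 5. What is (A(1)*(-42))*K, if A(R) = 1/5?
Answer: -42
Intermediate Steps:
A(R) = ⅕
(A(1)*(-42))*K = ((⅕)*(-42))*5 = -42/5*5 = -42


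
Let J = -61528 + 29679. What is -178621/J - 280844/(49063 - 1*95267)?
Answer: 4299401310/367887799 ≈ 11.687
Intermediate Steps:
J = -31849
-178621/J - 280844/(49063 - 1*95267) = -178621/(-31849) - 280844/(49063 - 1*95267) = -178621*(-1/31849) - 280844/(49063 - 95267) = 178621/31849 - 280844/(-46204) = 178621/31849 - 280844*(-1/46204) = 178621/31849 + 70211/11551 = 4299401310/367887799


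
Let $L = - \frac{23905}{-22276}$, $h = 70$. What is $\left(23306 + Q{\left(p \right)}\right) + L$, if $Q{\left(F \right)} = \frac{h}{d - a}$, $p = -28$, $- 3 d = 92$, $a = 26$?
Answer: $\frac{8825734341}{378692} \approx 23306.0$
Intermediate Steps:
$d = - \frac{92}{3}$ ($d = \left(- \frac{1}{3}\right) 92 = - \frac{92}{3} \approx -30.667$)
$L = \frac{23905}{22276}$ ($L = \left(-23905\right) \left(- \frac{1}{22276}\right) = \frac{23905}{22276} \approx 1.0731$)
$Q{\left(F \right)} = - \frac{21}{17}$ ($Q{\left(F \right)} = \frac{70}{- \frac{92}{3} - 26} = \frac{70}{- \frac{170}{3}} = 70 \left(- \frac{3}{170}\right) = - \frac{21}{17}$)
$\left(23306 + Q{\left(p \right)}\right) + L = \left(23306 - \frac{21}{17}\right) + \frac{23905}{22276} = \frac{396181}{17} + \frac{23905}{22276} = \frac{8825734341}{378692}$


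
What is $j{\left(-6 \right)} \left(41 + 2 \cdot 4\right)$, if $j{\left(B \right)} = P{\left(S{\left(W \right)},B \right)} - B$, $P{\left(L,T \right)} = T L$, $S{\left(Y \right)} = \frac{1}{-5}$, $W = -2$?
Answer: $\frac{1764}{5} \approx 352.8$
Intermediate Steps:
$S{\left(Y \right)} = - \frac{1}{5}$
$P{\left(L,T \right)} = L T$
$j{\left(B \right)} = - \frac{6 B}{5}$ ($j{\left(B \right)} = - \frac{B}{5} - B = - \frac{6 B}{5}$)
$j{\left(-6 \right)} \left(41 + 2 \cdot 4\right) = \left(- \frac{6}{5}\right) \left(-6\right) \left(41 + 2 \cdot 4\right) = \frac{36 \left(41 + 8\right)}{5} = \frac{36}{5} \cdot 49 = \frac{1764}{5}$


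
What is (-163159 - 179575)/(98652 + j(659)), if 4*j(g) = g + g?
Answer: -685468/197963 ≈ -3.4626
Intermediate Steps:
j(g) = g/2 (j(g) = (g + g)/4 = (2*g)/4 = g/2)
(-163159 - 179575)/(98652 + j(659)) = (-163159 - 179575)/(98652 + (1/2)*659) = -342734/(98652 + 659/2) = -342734/197963/2 = -342734*2/197963 = -685468/197963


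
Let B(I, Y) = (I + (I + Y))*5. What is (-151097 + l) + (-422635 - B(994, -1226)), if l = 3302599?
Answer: 2725057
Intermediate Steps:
B(I, Y) = 5*Y + 10*I (B(I, Y) = (Y + 2*I)*5 = 5*Y + 10*I)
(-151097 + l) + (-422635 - B(994, -1226)) = (-151097 + 3302599) + (-422635 - (5*(-1226) + 10*994)) = 3151502 + (-422635 - (-6130 + 9940)) = 3151502 + (-422635 - 1*3810) = 3151502 + (-422635 - 3810) = 3151502 - 426445 = 2725057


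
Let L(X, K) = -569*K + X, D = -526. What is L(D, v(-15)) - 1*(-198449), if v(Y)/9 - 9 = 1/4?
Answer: 602215/4 ≈ 1.5055e+5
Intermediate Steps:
v(Y) = 333/4 (v(Y) = 81 + 9/4 = 333/4)
L(X, K) = X - 569*K
L(D, v(-15)) - 1*(-198449) = (-526 - 569*333/4) - 1*(-198449) = (-526 - 189477/4) + 198449 = -191581/4 + 198449 = 602215/4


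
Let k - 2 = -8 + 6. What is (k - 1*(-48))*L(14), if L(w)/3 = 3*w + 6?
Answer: 6912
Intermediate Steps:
L(w) = 18 + 9*w (L(w) = 3*(3*w + 6) = 3*(6 + 3*w) = 18 + 9*w)
k = 0 (k = 2 + (-8 + 6) = 2 - 2 = 0)
(k - 1*(-48))*L(14) = (0 - 1*(-48))*(18 + 9*14) = (0 + 48)*(18 + 126) = 48*144 = 6912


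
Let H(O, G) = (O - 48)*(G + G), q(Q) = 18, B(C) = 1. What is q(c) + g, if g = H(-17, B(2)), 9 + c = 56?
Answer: -112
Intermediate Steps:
c = 47 (c = -9 + 56 = 47)
H(O, G) = 2*G*(-48 + O) (H(O, G) = (-48 + O)*(2*G) = 2*G*(-48 + O))
g = -130 (g = 2*1*(-48 - 17) = 2*1*(-65) = -130)
q(c) + g = 18 - 130 = -112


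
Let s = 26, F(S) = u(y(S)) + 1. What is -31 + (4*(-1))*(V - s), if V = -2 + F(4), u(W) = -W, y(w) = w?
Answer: 93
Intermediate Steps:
F(S) = 1 - S (F(S) = -S + 1 = 1 - S)
V = -5 (V = -2 + (1 - 1*4) = -2 + (1 - 4) = -2 - 3 = -5)
-31 + (4*(-1))*(V - s) = -31 + (4*(-1))*(-5 - 1*26) = -31 - 4*(-5 - 26) = -31 - 4*(-31) = -31 + 124 = 93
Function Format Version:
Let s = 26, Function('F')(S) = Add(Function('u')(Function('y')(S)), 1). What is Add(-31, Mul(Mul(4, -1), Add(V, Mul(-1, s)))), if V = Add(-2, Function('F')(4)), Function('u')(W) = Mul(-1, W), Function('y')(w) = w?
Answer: 93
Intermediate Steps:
Function('F')(S) = Add(1, Mul(-1, S)) (Function('F')(S) = Add(Mul(-1, S), 1) = Add(1, Mul(-1, S)))
V = -5 (V = Add(-2, Add(1, Mul(-1, 4))) = Add(-2, Add(1, -4)) = Add(-2, -3) = -5)
Add(-31, Mul(Mul(4, -1), Add(V, Mul(-1, s)))) = Add(-31, Mul(Mul(4, -1), Add(-5, Mul(-1, 26)))) = Add(-31, Mul(-4, Add(-5, -26))) = Add(-31, Mul(-4, -31)) = Add(-31, 124) = 93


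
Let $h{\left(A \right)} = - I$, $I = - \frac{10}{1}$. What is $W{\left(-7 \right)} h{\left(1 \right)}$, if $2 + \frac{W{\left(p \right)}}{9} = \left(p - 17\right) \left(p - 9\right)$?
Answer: $34380$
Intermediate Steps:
$W{\left(p \right)} = -18 + 9 \left(-17 + p\right) \left(-9 + p\right)$ ($W{\left(p \right)} = -18 + 9 \left(p - 17\right) \left(p - 9\right) = -18 + 9 \left(-17 + p\right) \left(-9 + p\right)$)
$I = -10$ ($I = \left(-10\right) 1 = -10$)
$h{\left(A \right)} = 10$ ($h{\left(A \right)} = \left(-1\right) \left(-10\right) = 10$)
$W{\left(-7 \right)} h{\left(1 \right)} = \left(1359 - -1638 + 9 \left(-7\right)^{2}\right) 10 = \left(1359 + 1638 + 9 \cdot 49\right) 10 = \left(1359 + 1638 + 441\right) 10 = 3438 \cdot 10 = 34380$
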